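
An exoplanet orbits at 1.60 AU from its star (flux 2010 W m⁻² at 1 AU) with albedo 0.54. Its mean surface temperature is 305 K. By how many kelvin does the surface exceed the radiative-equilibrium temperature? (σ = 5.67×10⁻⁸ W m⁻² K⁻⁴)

S = 2010/1.60² = 785.2 W m⁻².
T_eq = [S(1−A)/(4σ)]^(1/4) = [785.2×0.46/(4×5.67×10⁻⁸)]^(1/4) = 199.8 K.
ΔT = T_surf − T_eq = 305 − 199.8.

ΔT ≈ 105.2 K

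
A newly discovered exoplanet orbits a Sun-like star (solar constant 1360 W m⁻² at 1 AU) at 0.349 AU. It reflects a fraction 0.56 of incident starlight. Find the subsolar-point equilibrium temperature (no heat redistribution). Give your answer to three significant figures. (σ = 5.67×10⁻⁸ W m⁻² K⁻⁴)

Flux at 0.349 AU: S = 1360/0.349² = 1.12×10⁴ W m⁻².
At the subsolar point the surface absorbs S(1−A) and emits σT⁴ per unit area — no factor of 4, since only the local patch is in balance.
T = [1.12×10⁴ × 0.44 / 5.67×10⁻⁸]^(1/4) = (8.66×10¹⁰)^(1/4) = 543 K.

T_ss ≈ 543 K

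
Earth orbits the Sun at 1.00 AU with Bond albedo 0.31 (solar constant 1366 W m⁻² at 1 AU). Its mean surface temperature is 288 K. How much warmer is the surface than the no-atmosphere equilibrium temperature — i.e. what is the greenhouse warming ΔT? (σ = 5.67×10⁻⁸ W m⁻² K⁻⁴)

S = 1366/1.00² = 1366 W m⁻².
T_eq = [S(1−A)/(4σ)]^(1/4) = [1366×0.69/(4×5.67×10⁻⁸)]^(1/4) = 253.9 K.
ΔT = T_surf − T_eq = 288 − 253.9.

ΔT ≈ 34.1 K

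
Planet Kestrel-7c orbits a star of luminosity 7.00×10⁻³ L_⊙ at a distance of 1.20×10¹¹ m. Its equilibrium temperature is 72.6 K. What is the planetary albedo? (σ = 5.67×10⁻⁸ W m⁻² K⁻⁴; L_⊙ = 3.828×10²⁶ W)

A ≈ 0.57

L = 7.00×10⁻³ × 3.828×10²⁶ = 2.68×10²⁴ W.
Flux: S = L/(4πd²) = 2.68×10²⁴/(4π×(1.20×10¹¹)²) = 14.8 W m⁻².
From T_eq⁴ = S(1−A)/(4σ): 1−A = 4σT_eq⁴/S.
1−A = 4 × 5.67×10⁻⁸ × (72.6)⁴ / 14.8 = 0.425.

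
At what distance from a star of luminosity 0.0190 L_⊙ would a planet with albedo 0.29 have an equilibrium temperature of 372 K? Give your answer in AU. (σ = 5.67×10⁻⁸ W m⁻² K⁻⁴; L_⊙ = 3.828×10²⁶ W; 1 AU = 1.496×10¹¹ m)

d ≈ 0.0650 AU

L = 0.0190 × 3.828×10²⁶ = 7.27×10²⁴ W.
From T_eq⁴ = L(1−A)/(16πσd²): d = √[L(1−A)/(16πσT_eq⁴)].
d = √[7.27×10²⁴ × 0.71 / (16π × 5.67×10⁻⁸ × (372)⁴)] = 9.73×10⁹ m = 0.0650 AU.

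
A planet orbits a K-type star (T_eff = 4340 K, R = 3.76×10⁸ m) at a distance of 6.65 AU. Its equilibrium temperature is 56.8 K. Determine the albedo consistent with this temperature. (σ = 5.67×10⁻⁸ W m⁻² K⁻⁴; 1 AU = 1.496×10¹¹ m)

d = 6.65 AU = 9.95×10¹¹ m.
L = 4πR_⋆²σT_⋆⁴ = 4π(3.76×10⁸)² × 5.67×10⁻⁸ × (4340)⁴ = 3.57×10²⁵ W.
S = L/(4πd²) = 2.87 W m⁻².
From T_eq⁴ = S(1−A)/(4σ): 1−A = 4σT_eq⁴/S.
1−A = 4 × 5.67×10⁻⁸ × (56.8)⁴ / 2.87 = 0.822.

A ≈ 0.18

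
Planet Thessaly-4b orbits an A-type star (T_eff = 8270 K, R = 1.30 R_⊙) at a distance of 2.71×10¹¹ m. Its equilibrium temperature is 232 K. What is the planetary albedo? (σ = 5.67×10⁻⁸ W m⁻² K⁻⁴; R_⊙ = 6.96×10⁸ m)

R_⋆ = 1.30 × 6.96×10⁸ = 9.05×10⁸ m.
L = 4πR_⋆²σT_⋆⁴ = 4π(9.05×10⁸)² × 5.67×10⁻⁸ × (8270)⁴ = 2.73×10²⁷ W.
S = L/(4πd²) = 2960 W m⁻².
From T_eq⁴ = S(1−A)/(4σ): 1−A = 4σT_eq⁴/S.
1−A = 4 × 5.67×10⁻⁸ × (232)⁴ / 2960 = 0.222.

A ≈ 0.78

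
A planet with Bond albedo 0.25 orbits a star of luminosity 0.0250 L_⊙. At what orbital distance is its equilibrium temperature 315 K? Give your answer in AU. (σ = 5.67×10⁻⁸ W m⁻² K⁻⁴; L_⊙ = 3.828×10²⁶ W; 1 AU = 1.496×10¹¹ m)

L = 0.0250 × 3.828×10²⁶ = 9.57×10²⁴ W.
From T_eq⁴ = L(1−A)/(16πσd²): d = √[L(1−A)/(16πσT_eq⁴)].
d = √[9.57×10²⁴ × 0.75 / (16π × 5.67×10⁻⁸ × (315)⁴)] = 1.60×10¹⁰ m = 0.107 AU.

d ≈ 0.107 AU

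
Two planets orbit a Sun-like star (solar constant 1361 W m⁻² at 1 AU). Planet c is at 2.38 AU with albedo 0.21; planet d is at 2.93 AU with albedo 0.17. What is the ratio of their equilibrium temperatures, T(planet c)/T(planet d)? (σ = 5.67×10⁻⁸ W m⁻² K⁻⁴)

T_eq = [S₀(1−A)/(4σd²)]^(1/4), so T ∝ (1−A)^(1/4) / √d.
T₁ = [1361×0.79/(4×5.67×10⁻⁸×2.38²)]^(1/4) = 170.09 K.
T₂ = [1361×0.83/(4×5.67×10⁻⁸×2.93²)]^(1/4) = 155.20 K.

T₁/T₂ ≈ 1.096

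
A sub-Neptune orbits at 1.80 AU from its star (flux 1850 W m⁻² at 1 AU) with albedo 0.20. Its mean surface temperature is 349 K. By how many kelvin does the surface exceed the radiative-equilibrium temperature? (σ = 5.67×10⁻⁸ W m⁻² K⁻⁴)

S = 1850/1.80² = 571.0 W m⁻².
T_eq = [S(1−A)/(4σ)]^(1/4) = [571.0×0.80/(4×5.67×10⁻⁸)]^(1/4) = 211.8 K.
ΔT = T_surf − T_eq = 349 − 211.8.

ΔT ≈ 137.2 K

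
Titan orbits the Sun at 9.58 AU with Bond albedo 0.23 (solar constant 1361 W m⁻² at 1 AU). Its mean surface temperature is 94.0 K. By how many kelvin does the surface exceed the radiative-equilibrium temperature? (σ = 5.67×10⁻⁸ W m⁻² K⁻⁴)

ΔT ≈ 9.8 K

S = 1361/9.58² = 14.83 W m⁻².
T_eq = [S(1−A)/(4σ)]^(1/4) = [14.83×0.77/(4×5.67×10⁻⁸)]^(1/4) = 84.2 K.
ΔT = T_surf − T_eq = 94 − 84.2.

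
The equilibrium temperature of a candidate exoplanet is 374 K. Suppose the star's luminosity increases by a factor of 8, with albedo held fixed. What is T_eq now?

T_eq ∝ L^(1/4) · d^(−1/2).
T′ = 374 × 8^(1/4) = 629 K.

T_eq ≈ 629 K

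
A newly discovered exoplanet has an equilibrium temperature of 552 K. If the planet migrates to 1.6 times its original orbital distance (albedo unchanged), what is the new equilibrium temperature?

T_eq ≈ 436 K

T_eq ∝ L^(1/4) · d^(−1/2).
T′ = 552 / 1.6^(1/2) = 436 K.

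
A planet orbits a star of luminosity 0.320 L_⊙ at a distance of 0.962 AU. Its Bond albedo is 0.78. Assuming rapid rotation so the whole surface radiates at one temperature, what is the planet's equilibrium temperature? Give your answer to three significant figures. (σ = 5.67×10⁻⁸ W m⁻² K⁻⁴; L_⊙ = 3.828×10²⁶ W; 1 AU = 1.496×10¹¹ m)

d = 0.962 AU = 1.44×10¹¹ m.
L = 0.320 × 3.828×10²⁶ = 1.22×10²⁶ W.
Flux: S = L/(4πd²) = 1.22×10²⁶/(4π×(1.44×10¹¹)²) = 471 W m⁻².
Energy balance: absorbed = emitted ⇒ πR²·S(1−A) = 4πR²·σT_eq⁴, so T_eq⁴ = S(1−A)/(4σ).
T_eq = [471 × 0.22 / (4 × 5.67×10⁻⁸)]^(1/4) = (4.57×10⁸)^(1/4) = 146 K.

T_eq ≈ 146 K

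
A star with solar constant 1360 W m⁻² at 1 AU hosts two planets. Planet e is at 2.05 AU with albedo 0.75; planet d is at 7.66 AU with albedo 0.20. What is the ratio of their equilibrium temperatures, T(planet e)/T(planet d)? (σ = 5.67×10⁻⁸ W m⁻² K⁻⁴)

T₁/T₂ ≈ 1.445

T_eq = [S₀(1−A)/(4σd²)]^(1/4), so T ∝ (1−A)^(1/4) / √d.
T₁ = [1360×0.25/(4×5.67×10⁻⁸×2.05²)]^(1/4) = 137.43 K.
T₂ = [1360×0.80/(4×5.67×10⁻⁸×7.66²)]^(1/4) = 95.09 K.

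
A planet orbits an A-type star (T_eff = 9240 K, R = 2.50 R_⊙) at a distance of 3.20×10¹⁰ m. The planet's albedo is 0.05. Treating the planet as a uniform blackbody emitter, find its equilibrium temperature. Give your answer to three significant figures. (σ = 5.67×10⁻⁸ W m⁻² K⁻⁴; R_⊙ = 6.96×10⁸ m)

T_eq ≈ 1500 K

R_⋆ = 2.50 × 6.96×10⁸ = 1.74×10⁹ m.
L = 4πR_⋆²σT_⋆⁴ = 4π(1.74×10⁹)² × 5.67×10⁻⁸ × (9240)⁴ = 1.57×10²⁸ W.
S = L/(4πd²) = 1.22×10⁶ W m⁻².
Energy balance: absorbed = emitted ⇒ πR²·S(1−A) = 4πR²·σT_eq⁴, so T_eq⁴ = S(1−A)/(4σ).
T_eq = [1.22×10⁶ × 0.95 / (4 × 5.67×10⁻⁸)]^(1/4) = (5.12×10¹²)^(1/4) = 1500 K.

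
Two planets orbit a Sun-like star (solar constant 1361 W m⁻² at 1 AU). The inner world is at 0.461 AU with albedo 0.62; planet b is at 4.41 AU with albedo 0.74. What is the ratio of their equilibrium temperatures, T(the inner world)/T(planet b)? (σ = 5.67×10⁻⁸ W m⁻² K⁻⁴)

T_eq = [S₀(1−A)/(4σd²)]^(1/4), so T ∝ (1−A)^(1/4) / √d.
T₁ = [1361×0.38/(4×5.67×10⁻⁸×0.461²)]^(1/4) = 321.85 K.
T₂ = [1361×0.26/(4×5.67×10⁻⁸×4.41²)]^(1/4) = 94.64 K.

T₁/T₂ ≈ 3.401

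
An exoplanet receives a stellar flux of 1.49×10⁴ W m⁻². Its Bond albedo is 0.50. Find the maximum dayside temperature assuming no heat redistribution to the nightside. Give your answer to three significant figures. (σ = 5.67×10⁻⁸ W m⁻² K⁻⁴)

T_ss ≈ 602 K

With no redistribution each surface element balances locally: S(1−A) = σT⁴.
T = [1.49×10⁴ × 0.50 / 5.67×10⁻⁸]^(1/4) = (1.31×10¹¹)^(1/4) = 602 K.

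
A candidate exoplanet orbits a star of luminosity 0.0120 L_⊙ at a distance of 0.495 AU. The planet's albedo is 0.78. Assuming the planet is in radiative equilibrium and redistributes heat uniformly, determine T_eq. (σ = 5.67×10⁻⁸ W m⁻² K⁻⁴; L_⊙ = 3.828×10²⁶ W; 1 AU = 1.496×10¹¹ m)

T_eq ≈ 89.7 K

d = 0.495 AU = 7.41×10¹⁰ m.
L = 0.0120 × 3.828×10²⁶ = 4.59×10²⁴ W.
Flux: S = L/(4πd²) = 4.59×10²⁴/(4π×(7.41×10¹⁰)²) = 66.7 W m⁻².
Energy balance: absorbed = emitted ⇒ πR²·S(1−A) = 4πR²·σT_eq⁴, so T_eq⁴ = S(1−A)/(4σ).
T_eq = [66.7 × 0.22 / (4 × 5.67×10⁻⁸)]^(1/4) = (6.47×10⁷)^(1/4) = 89.7 K.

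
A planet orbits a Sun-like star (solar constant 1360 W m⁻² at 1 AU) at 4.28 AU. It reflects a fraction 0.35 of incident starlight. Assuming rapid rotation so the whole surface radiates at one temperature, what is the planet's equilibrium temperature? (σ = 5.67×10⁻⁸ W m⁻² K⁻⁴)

Flux at 4.28 AU: S = 1360/4.28² = 74.2 W m⁻².
Energy balance: absorbed = emitted ⇒ πR²·S(1−A) = 4πR²·σT_eq⁴, so T_eq⁴ = S(1−A)/(4σ).
T_eq = [74.2 × 0.65 / (4 × 5.67×10⁻⁸)]^(1/4) = (2.13×10⁸)^(1/4) = 121 K.

T_eq ≈ 121 K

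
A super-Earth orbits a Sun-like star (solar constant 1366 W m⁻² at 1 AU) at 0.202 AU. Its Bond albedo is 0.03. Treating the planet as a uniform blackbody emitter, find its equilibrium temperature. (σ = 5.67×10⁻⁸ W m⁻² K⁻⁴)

T_eq ≈ 615 K

Flux at 0.202 AU: S = 1366/0.202² = 3.35×10⁴ W m⁻².
Energy balance: absorbed = emitted ⇒ πR²·S(1−A) = 4πR²·σT_eq⁴, so T_eq⁴ = S(1−A)/(4σ).
T_eq = [3.35×10⁴ × 0.97 / (4 × 5.67×10⁻⁸)]^(1/4) = (1.43×10¹¹)^(1/4) = 615 K.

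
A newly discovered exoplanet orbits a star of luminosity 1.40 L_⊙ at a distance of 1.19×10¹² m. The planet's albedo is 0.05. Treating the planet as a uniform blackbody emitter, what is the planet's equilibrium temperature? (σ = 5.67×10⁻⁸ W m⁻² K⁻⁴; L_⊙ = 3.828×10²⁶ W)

T_eq ≈ 106 K

L = 1.40 × 3.828×10²⁶ = 5.36×10²⁶ W.
Flux: S = L/(4πd²) = 5.36×10²⁶/(4π×(1.19×10¹²)²) = 30.1 W m⁻².
Energy balance: absorbed = emitted ⇒ πR²·S(1−A) = 4πR²·σT_eq⁴, so T_eq⁴ = S(1−A)/(4σ).
T_eq = [30.1 × 0.95 / (4 × 5.67×10⁻⁸)]^(1/4) = (1.26×10⁸)^(1/4) = 106 K.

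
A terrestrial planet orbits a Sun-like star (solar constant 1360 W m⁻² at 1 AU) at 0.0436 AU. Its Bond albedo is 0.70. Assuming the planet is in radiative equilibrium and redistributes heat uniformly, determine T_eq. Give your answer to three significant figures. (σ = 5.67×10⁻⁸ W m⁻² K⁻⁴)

T_eq ≈ 986 K

Flux at 0.0436 AU: S = 1360/0.0436² = 7.15×10⁵ W m⁻².
Energy balance: absorbed = emitted ⇒ πR²·S(1−A) = 4πR²·σT_eq⁴, so T_eq⁴ = S(1−A)/(4σ).
T_eq = [7.15×10⁵ × 0.30 / (4 × 5.67×10⁻⁸)]^(1/4) = (9.46×10¹¹)^(1/4) = 986 K.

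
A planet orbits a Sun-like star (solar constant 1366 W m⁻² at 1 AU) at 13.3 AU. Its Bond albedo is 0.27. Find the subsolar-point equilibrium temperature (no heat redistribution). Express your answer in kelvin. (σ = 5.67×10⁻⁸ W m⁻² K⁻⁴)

T_ss ≈ 99.9 K

Flux at 13.3 AU: S = 1366/13.3² = 7.72 W m⁻².
At the subsolar point the surface absorbs S(1−A) and emits σT⁴ per unit area — no factor of 4, since only the local patch is in balance.
T = [7.72 × 0.73 / 5.67×10⁻⁸]^(1/4) = (9.94×10⁷)^(1/4) = 99.9 K.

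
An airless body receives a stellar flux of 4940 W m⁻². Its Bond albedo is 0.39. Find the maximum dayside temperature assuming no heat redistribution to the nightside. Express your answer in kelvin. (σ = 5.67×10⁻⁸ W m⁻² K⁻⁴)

With no redistribution each surface element balances locally: S(1−A) = σT⁴.
T = [4940 × 0.61 / 5.67×10⁻⁸]^(1/4) = (5.31×10¹⁰)^(1/4) = 480 K.

T_ss ≈ 480 K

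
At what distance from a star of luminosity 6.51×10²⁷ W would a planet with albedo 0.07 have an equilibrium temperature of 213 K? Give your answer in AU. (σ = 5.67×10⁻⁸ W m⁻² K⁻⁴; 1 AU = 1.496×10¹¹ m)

From T_eq⁴ = L(1−A)/(16πσd²): d = √[L(1−A)/(16πσT_eq⁴)].
d = √[6.51×10²⁷ × 0.93 / (16π × 5.67×10⁻⁸ × (213)⁴)] = 1.02×10¹² m = 6.79 AU.

d ≈ 6.79 AU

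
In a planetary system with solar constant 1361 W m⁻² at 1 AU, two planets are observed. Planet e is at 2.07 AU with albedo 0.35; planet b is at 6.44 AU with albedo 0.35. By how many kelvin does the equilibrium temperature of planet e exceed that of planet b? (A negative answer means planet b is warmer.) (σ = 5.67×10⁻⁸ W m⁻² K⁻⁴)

T_eq = [S₀(1−A)/(4σd²)]^(1/4), so T ∝ (1−A)^(1/4) / √d.
T₁ = [1361×0.65/(4×5.67×10⁻⁸×2.07²)]^(1/4) = 173.70 K.
T₂ = [1361×0.65/(4×5.67×10⁻⁸×6.44²)]^(1/4) = 98.48 K.

ΔT ≈ 75.2 K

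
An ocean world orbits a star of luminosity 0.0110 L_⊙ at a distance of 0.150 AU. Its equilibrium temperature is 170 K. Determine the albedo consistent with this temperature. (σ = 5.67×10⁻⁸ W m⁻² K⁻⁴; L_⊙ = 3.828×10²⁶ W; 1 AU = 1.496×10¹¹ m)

A ≈ 0.72

d = 0.150 AU = 2.24×10¹⁰ m.
L = 0.0110 × 3.828×10²⁶ = 4.21×10²⁴ W.
Flux: S = L/(4πd²) = 4.21×10²⁴/(4π×(2.24×10¹⁰)²) = 665 W m⁻².
From T_eq⁴ = S(1−A)/(4σ): 1−A = 4σT_eq⁴/S.
1−A = 4 × 5.67×10⁻⁸ × (170)⁴ / 665 = 0.285.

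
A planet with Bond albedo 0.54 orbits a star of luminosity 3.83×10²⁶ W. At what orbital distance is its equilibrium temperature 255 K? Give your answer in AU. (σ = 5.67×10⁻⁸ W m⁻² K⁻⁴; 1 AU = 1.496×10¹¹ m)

From T_eq⁴ = L(1−A)/(16πσd²): d = √[L(1−A)/(16πσT_eq⁴)].
d = √[3.83×10²⁶ × 0.46 / (16π × 5.67×10⁻⁸ × (255)⁴)] = 1.21×10¹¹ m = 0.808 AU.

d ≈ 0.808 AU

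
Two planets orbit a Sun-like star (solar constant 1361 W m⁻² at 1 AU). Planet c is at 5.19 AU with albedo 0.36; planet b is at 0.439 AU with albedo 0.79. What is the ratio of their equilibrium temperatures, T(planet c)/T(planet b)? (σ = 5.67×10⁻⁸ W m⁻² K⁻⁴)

T₁/T₂ ≈ 0.384

T_eq = [S₀(1−A)/(4σd²)]^(1/4), so T ∝ (1−A)^(1/4) / √d.
T₁ = [1361×0.64/(4×5.67×10⁻⁸×5.19²)]^(1/4) = 109.27 K.
T₂ = [1361×0.21/(4×5.67×10⁻⁸×0.439²)]^(1/4) = 284.37 K.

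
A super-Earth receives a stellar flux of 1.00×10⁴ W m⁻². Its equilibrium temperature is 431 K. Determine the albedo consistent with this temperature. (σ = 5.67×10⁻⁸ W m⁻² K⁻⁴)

From T_eq⁴ = S(1−A)/(4σ): 1−A = 4σT_eq⁴/S.
1−A = 4 × 5.67×10⁻⁸ × (431)⁴ / 1.00×10⁴ = 0.783.

A ≈ 0.22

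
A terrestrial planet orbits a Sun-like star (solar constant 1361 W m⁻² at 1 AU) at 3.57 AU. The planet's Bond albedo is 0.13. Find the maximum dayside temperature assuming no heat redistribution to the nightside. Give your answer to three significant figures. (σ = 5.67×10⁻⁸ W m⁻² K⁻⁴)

T_ss ≈ 201 K

Flux at 3.57 AU: S = 1361/3.57² = 107 W m⁻².
With no redistribution each surface element balances locally: S(1−A) = σT⁴.
T = [107 × 0.87 / 5.67×10⁻⁸]^(1/4) = (1.64×10⁹)^(1/4) = 201 K.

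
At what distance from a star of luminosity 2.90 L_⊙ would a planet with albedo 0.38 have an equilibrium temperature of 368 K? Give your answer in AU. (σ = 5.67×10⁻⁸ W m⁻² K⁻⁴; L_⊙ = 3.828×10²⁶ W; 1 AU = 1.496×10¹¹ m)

d ≈ 0.767 AU

L = 2.90 × 3.828×10²⁶ = 1.11×10²⁷ W.
From T_eq⁴ = L(1−A)/(16πσd²): d = √[L(1−A)/(16πσT_eq⁴)].
d = √[1.11×10²⁷ × 0.62 / (16π × 5.67×10⁻⁸ × (368)⁴)] = 1.15×10¹¹ m = 0.767 AU.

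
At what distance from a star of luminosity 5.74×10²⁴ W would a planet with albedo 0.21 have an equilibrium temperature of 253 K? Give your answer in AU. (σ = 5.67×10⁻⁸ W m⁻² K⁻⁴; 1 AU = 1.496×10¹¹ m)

From T_eq⁴ = L(1−A)/(16πσd²): d = √[L(1−A)/(16πσT_eq⁴)].
d = √[5.74×10²⁴ × 0.79 / (16π × 5.67×10⁻⁸ × (253)⁴)] = 1.97×10¹⁰ m = 0.132 AU.

d ≈ 0.132 AU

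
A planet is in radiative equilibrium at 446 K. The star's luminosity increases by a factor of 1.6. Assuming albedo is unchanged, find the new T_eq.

T_eq ∝ L^(1/4) · d^(−1/2).
T′ = 446 × 1.6^(1/4) = 502 K.

T_eq ≈ 502 K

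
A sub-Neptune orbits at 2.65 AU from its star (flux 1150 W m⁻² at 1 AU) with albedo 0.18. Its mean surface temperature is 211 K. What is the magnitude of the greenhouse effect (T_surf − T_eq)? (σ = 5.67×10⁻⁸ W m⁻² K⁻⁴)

S = 1150/2.65² = 163.8 W m⁻².
T_eq = [S(1−A)/(4σ)]^(1/4) = [163.8×0.82/(4×5.67×10⁻⁸)]^(1/4) = 156.0 K.
ΔT = T_surf − T_eq = 211 − 156.0.

ΔT ≈ 55.0 K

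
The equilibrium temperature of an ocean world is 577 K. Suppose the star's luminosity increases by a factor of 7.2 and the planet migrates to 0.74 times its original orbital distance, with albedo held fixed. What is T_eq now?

T_eq ∝ L^(1/4) · d^(−1/2).
T′ = 577 × 7.2^(1/4) / 0.74^(1/2) = 1100 K.

T_eq ≈ 1100 K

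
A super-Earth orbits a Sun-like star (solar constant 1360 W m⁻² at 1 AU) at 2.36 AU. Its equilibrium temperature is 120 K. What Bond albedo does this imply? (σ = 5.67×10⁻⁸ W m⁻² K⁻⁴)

A ≈ 0.81

Flux at 2.36 AU: S = 1360/2.36² = 244 W m⁻².
From T_eq⁴ = S(1−A)/(4σ): 1−A = 4σT_eq⁴/S.
1−A = 4 × 5.67×10⁻⁸ × (120)⁴ / 244 = 0.193.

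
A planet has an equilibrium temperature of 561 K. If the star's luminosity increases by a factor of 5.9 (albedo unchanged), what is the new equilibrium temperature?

T_eq ∝ L^(1/4) · d^(−1/2).
T′ = 561 × 5.9^(1/4) = 874 K.

T_eq ≈ 874 K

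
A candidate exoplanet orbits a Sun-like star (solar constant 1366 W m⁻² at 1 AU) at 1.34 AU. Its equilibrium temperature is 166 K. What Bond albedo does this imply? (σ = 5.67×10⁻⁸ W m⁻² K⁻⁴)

Flux at 1.34 AU: S = 1366/1.34² = 761 W m⁻².
From T_eq⁴ = S(1−A)/(4σ): 1−A = 4σT_eq⁴/S.
1−A = 4 × 5.67×10⁻⁸ × (166)⁴ / 761 = 0.226.

A ≈ 0.77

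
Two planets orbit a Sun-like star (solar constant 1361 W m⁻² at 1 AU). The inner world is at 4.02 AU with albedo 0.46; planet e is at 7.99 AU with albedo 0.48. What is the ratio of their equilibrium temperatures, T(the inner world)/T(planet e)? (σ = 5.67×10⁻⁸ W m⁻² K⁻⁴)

T_eq = [S₀(1−A)/(4σd²)]^(1/4), so T ∝ (1−A)^(1/4) / √d.
T₁ = [1361×0.54/(4×5.67×10⁻⁸×4.02²)]^(1/4) = 119.00 K.
T₂ = [1361×0.52/(4×5.67×10⁻⁸×7.99²)]^(1/4) = 83.61 K.

T₁/T₂ ≈ 1.423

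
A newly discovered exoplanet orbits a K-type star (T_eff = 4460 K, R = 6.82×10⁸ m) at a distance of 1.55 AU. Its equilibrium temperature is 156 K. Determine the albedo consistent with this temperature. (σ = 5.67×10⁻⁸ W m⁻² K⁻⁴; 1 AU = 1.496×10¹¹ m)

A ≈ 0.31

d = 1.55 AU = 2.32×10¹¹ m.
L = 4πR_⋆²σT_⋆⁴ = 4π(6.82×10⁸)² × 5.67×10⁻⁸ × (4460)⁴ = 1.31×10²⁶ W.
S = L/(4πd²) = 194 W m⁻².
From T_eq⁴ = S(1−A)/(4σ): 1−A = 4σT_eq⁴/S.
1−A = 4 × 5.67×10⁻⁸ × (156)⁴ / 194 = 0.692.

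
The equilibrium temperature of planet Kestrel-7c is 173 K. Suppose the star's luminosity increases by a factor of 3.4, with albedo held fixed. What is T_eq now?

T_eq ≈ 235 K

T_eq ∝ L^(1/4) · d^(−1/2).
T′ = 173 × 3.4^(1/4) = 235 K.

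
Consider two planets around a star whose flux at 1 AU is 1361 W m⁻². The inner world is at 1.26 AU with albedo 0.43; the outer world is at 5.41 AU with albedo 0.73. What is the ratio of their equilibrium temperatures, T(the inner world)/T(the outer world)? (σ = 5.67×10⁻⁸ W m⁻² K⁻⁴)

T_eq = [S₀(1−A)/(4σd²)]^(1/4), so T ∝ (1−A)^(1/4) / √d.
T₁ = [1361×0.57/(4×5.67×10⁻⁸×1.26²)]^(1/4) = 215.45 K.
T₂ = [1361×0.27/(4×5.67×10⁻⁸×5.41²)]^(1/4) = 86.26 K.

T₁/T₂ ≈ 2.498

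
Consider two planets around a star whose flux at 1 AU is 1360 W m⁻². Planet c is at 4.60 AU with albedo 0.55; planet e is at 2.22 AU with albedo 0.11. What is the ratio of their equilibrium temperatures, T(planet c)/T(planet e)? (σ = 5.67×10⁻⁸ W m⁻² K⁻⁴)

T₁/T₂ ≈ 0.586

T_eq = [S₀(1−A)/(4σd²)]^(1/4), so T ∝ (1−A)^(1/4) / √d.
T₁ = [1360×0.45/(4×5.67×10⁻⁸×4.60²)]^(1/4) = 106.27 K.
T₂ = [1360×0.89/(4×5.67×10⁻⁸×2.22²)]^(1/4) = 181.40 K.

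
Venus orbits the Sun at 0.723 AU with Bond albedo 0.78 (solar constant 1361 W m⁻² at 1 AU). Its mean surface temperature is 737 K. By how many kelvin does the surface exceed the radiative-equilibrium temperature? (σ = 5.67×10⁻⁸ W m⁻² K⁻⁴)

S = 1361/0.723² = 2604 W m⁻².
T_eq = [S(1−A)/(4σ)]^(1/4) = [2604×0.22/(4×5.67×10⁻⁸)]^(1/4) = 224.2 K.
ΔT = T_surf − T_eq = 737 − 224.2.

ΔT ≈ 512.8 K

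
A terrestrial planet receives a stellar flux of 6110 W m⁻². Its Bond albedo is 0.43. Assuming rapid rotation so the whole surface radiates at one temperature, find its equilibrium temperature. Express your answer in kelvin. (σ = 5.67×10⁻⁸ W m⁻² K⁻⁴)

T_eq ≈ 352 K

Energy balance: absorbed = emitted ⇒ πR²·S(1−A) = 4πR²·σT_eq⁴, so T_eq⁴ = S(1−A)/(4σ).
T_eq = [6110 × 0.57 / (4 × 5.67×10⁻⁸)]^(1/4) = (1.54×10¹⁰)^(1/4) = 352 K.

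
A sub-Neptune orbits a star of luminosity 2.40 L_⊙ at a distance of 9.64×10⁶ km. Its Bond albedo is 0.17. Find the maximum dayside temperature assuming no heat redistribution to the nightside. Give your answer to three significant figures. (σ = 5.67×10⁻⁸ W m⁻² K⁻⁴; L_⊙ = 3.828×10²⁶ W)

T_ss ≈ 1840 K

d = 9.64×10⁶ km = 9.64×10⁹ m.
L = 2.40 × 3.828×10²⁶ = 9.19×10²⁶ W.
Flux: S = L/(4πd²) = 9.19×10²⁶/(4π×(9.64×10⁹)²) = 7.87×10⁵ W m⁻².
With no redistribution each surface element balances locally: S(1−A) = σT⁴.
T = [7.87×10⁵ × 0.83 / 5.67×10⁻⁸]^(1/4) = (1.15×10¹³)^(1/4) = 1840 K.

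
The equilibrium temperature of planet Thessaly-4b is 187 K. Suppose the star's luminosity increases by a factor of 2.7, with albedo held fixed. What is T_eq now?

T_eq ∝ L^(1/4) · d^(−1/2).
T′ = 187 × 2.7^(1/4) = 240 K.

T_eq ≈ 240 K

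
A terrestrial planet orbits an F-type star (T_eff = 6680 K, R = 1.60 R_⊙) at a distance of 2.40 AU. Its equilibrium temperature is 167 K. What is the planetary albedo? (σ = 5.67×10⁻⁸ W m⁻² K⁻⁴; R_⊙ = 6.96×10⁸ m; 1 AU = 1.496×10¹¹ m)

A ≈ 0.84

R_⋆ = 1.60 × 6.96×10⁸ = 1.11×10⁹ m.
d = 2.40 AU = 3.59×10¹¹ m.
L = 4πR_⋆²σT_⋆⁴ = 4π(1.11×10⁹)² × 5.67×10⁻⁸ × (6680)⁴ = 1.76×10²⁷ W.
S = L/(4πd²) = 1090 W m⁻².
From T_eq⁴ = S(1−A)/(4σ): 1−A = 4σT_eq⁴/S.
1−A = 4 × 5.67×10⁻⁸ × (167)⁴ / 1090 = 0.162.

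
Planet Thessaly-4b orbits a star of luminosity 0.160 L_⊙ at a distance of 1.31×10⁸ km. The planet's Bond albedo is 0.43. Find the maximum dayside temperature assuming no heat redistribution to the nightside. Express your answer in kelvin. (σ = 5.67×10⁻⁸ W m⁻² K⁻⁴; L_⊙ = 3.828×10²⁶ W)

d = 1.31×10⁸ km = 1.31×10¹¹ m.
L = 0.160 × 3.828×10²⁶ = 6.12×10²⁵ W.
Flux: S = L/(4πd²) = 6.12×10²⁵/(4π×(1.31×10¹¹)²) = 284 W m⁻².
With no redistribution each surface element balances locally: S(1−A) = σT⁴.
T = [284 × 0.57 / 5.67×10⁻⁸]^(1/4) = (2.86×10⁹)^(1/4) = 231 K.

T_ss ≈ 231 K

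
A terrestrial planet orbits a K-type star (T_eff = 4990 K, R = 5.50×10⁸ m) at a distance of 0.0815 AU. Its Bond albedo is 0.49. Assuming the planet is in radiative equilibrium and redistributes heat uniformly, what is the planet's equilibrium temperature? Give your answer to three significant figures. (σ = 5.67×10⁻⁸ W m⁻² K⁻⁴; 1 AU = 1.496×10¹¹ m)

T_eq ≈ 633 K

d = 0.0815 AU = 1.22×10¹⁰ m.
L = 4πR_⋆²σT_⋆⁴ = 4π(5.50×10⁸)² × 5.67×10⁻⁸ × (4990)⁴ = 1.34×10²⁶ W.
S = L/(4πd²) = 7.15×10⁴ W m⁻².
Energy balance: absorbed = emitted ⇒ πR²·S(1−A) = 4πR²·σT_eq⁴, so T_eq⁴ = S(1−A)/(4σ).
T_eq = [7.15×10⁴ × 0.51 / (4 × 5.67×10⁻⁸)]^(1/4) = (1.61×10¹¹)^(1/4) = 633 K.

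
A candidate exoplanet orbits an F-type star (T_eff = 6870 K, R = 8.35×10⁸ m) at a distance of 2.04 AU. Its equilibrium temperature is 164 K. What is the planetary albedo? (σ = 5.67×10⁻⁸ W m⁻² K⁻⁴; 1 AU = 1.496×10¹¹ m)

A ≈ 0.83

d = 2.04 AU = 3.05×10¹¹ m.
L = 4πR_⋆²σT_⋆⁴ = 4π(8.35×10⁸)² × 5.67×10⁻⁸ × (6870)⁴ = 1.11×10²⁷ W.
S = L/(4πd²) = 945 W m⁻².
From T_eq⁴ = S(1−A)/(4σ): 1−A = 4σT_eq⁴/S.
1−A = 4 × 5.67×10⁻⁸ × (164)⁴ / 945 = 0.174.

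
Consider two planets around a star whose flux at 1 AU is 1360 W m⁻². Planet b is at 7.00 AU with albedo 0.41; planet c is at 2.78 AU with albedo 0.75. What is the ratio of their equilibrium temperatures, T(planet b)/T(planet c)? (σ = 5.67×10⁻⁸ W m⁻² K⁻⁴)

T_eq = [S₀(1−A)/(4σd²)]^(1/4), so T ∝ (1−A)^(1/4) / √d.
T₁ = [1360×0.59/(4×5.67×10⁻⁸×7.00²)]^(1/4) = 92.18 K.
T₂ = [1360×0.25/(4×5.67×10⁻⁸×2.78²)]^(1/4) = 118.01 K.

T₁/T₂ ≈ 0.781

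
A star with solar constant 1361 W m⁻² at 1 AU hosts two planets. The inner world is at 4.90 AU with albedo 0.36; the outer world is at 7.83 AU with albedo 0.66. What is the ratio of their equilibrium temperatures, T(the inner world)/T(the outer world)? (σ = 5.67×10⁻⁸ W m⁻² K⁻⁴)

T₁/T₂ ≈ 1.481

T_eq = [S₀(1−A)/(4σd²)]^(1/4), so T ∝ (1−A)^(1/4) / √d.
T₁ = [1361×0.64/(4×5.67×10⁻⁸×4.90²)]^(1/4) = 112.46 K.
T₂ = [1361×0.34/(4×5.67×10⁻⁸×7.83²)]^(1/4) = 75.95 K.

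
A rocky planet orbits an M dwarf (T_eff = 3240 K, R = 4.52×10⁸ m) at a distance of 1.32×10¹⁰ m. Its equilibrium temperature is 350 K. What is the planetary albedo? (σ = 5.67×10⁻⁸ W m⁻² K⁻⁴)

A ≈ 0.54

L = 4πR_⋆²σT_⋆⁴ = 4π(4.52×10⁸)² × 5.67×10⁻⁸ × (3240)⁴ = 1.60×10²⁵ W.
S = L/(4πd²) = 7330 W m⁻².
From T_eq⁴ = S(1−A)/(4σ): 1−A = 4σT_eq⁴/S.
1−A = 4 × 5.67×10⁻⁸ × (350)⁴ / 7330 = 0.465.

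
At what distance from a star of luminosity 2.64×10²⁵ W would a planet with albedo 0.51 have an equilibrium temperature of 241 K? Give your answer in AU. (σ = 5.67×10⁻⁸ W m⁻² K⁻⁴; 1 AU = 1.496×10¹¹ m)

From T_eq⁴ = L(1−A)/(16πσd²): d = √[L(1−A)/(16πσT_eq⁴)].
d = √[2.64×10²⁵ × 0.49 / (16π × 5.67×10⁻⁸ × (241)⁴)] = 3.67×10¹⁰ m = 0.245 AU.

d ≈ 0.245 AU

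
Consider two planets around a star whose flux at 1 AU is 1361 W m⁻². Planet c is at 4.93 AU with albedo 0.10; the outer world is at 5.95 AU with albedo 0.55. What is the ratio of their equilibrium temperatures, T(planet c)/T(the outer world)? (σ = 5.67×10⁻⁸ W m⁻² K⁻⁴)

T_eq = [S₀(1−A)/(4σd²)]^(1/4), so T ∝ (1−A)^(1/4) / √d.
T₁ = [1361×0.90/(4×5.67×10⁻⁸×4.93²)]^(1/4) = 122.09 K.
T₂ = [1361×0.45/(4×5.67×10⁻⁸×5.95²)]^(1/4) = 93.45 K.

T₁/T₂ ≈ 1.306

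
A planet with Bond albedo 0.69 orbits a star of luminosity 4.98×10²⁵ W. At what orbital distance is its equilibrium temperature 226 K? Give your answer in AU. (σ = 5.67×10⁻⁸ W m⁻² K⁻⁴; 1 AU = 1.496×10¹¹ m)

From T_eq⁴ = L(1−A)/(16πσd²): d = √[L(1−A)/(16πσT_eq⁴)].
d = √[4.98×10²⁵ × 0.31 / (16π × 5.67×10⁻⁸ × (226)⁴)] = 4.56×10¹⁰ m = 0.305 AU.

d ≈ 0.305 AU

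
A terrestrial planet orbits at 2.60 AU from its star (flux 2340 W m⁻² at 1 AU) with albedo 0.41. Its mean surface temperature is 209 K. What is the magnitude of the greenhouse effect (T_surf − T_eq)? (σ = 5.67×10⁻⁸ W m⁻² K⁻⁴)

S = 2340/2.60² = 346.2 W m⁻².
T_eq = [S(1−A)/(4σ)]^(1/4) = [346.2×0.59/(4×5.67×10⁻⁸)]^(1/4) = 173.2 K.
ΔT = T_surf − T_eq = 209 − 173.2.

ΔT ≈ 35.8 K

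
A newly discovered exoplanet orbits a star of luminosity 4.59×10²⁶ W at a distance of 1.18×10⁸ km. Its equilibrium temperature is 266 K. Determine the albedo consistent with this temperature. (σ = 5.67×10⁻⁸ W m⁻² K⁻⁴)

d = 1.18×10⁸ km = 1.18×10¹¹ m.
Flux: S = L/(4πd²) = 4.59×10²⁶/(4π×(1.18×10¹¹)²) = 2620 W m⁻².
From T_eq⁴ = S(1−A)/(4σ): 1−A = 4σT_eq⁴/S.
1−A = 4 × 5.67×10⁻⁸ × (266)⁴ / 2620 = 0.433.

A ≈ 0.57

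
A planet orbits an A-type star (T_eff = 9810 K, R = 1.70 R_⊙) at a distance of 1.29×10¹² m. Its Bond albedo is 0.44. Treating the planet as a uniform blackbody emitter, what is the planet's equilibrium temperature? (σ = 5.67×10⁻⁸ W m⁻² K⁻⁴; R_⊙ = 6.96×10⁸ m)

T_eq ≈ 182 K

R_⋆ = 1.70 × 6.96×10⁸ = 1.18×10⁹ m.
L = 4πR_⋆²σT_⋆⁴ = 4π(1.18×10⁹)² × 5.67×10⁻⁸ × (9810)⁴ = 9.24×10²⁷ W.
S = L/(4πd²) = 442 W m⁻².
Energy balance: absorbed = emitted ⇒ πR²·S(1−A) = 4πR²·σT_eq⁴, so T_eq⁴ = S(1−A)/(4σ).
T_eq = [442 × 0.56 / (4 × 5.67×10⁻⁸)]^(1/4) = (1.09×10⁹)^(1/4) = 182 K.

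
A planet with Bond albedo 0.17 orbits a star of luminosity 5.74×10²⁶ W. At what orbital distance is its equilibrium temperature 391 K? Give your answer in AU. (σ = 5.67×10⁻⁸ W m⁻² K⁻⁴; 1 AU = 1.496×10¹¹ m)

From T_eq⁴ = L(1−A)/(16πσd²): d = √[L(1−A)/(16πσT_eq⁴)].
d = √[5.74×10²⁶ × 0.83 / (16π × 5.67×10⁻⁸ × (391)⁴)] = 8.46×10¹⁰ m = 0.565 AU.

d ≈ 0.565 AU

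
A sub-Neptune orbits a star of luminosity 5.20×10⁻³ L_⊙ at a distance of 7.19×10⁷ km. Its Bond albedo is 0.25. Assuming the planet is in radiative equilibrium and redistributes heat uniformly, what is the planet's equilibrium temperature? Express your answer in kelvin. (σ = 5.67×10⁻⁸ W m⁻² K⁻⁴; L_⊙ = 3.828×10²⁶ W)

T_eq ≈ 100 K

d = 7.19×10⁷ km = 7.19×10¹⁰ m.
L = 5.20×10⁻³ × 3.828×10²⁶ = 1.99×10²⁴ W.
Flux: S = L/(4πd²) = 1.99×10²⁴/(4π×(7.19×10¹⁰)²) = 30.6 W m⁻².
Energy balance: absorbed = emitted ⇒ πR²·S(1−A) = 4πR²·σT_eq⁴, so T_eq⁴ = S(1−A)/(4σ).
T_eq = [30.6 × 0.75 / (4 × 5.67×10⁻⁸)]^(1/4) = (1.01×10⁸)^(1/4) = 100 K.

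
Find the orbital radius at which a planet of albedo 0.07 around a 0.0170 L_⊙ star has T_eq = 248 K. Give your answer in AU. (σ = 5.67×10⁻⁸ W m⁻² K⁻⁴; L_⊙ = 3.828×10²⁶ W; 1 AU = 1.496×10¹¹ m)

d ≈ 0.158 AU

L = 0.0170 × 3.828×10²⁶ = 6.51×10²⁴ W.
From T_eq⁴ = L(1−A)/(16πσd²): d = √[L(1−A)/(16πσT_eq⁴)].
d = √[6.51×10²⁴ × 0.93 / (16π × 5.67×10⁻⁸ × (248)⁴)] = 2.37×10¹⁰ m = 0.158 AU.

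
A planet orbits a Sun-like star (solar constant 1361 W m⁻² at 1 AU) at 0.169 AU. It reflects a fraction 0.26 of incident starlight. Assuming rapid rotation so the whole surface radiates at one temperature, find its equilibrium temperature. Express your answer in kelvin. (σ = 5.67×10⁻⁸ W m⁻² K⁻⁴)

T_eq ≈ 628 K

Flux at 0.169 AU: S = 1361/0.169² = 4.77×10⁴ W m⁻².
Energy balance: absorbed = emitted ⇒ πR²·S(1−A) = 4πR²·σT_eq⁴, so T_eq⁴ = S(1−A)/(4σ).
T_eq = [4.77×10⁴ × 0.74 / (4 × 5.67×10⁻⁸)]^(1/4) = (1.55×10¹¹)^(1/4) = 628 K.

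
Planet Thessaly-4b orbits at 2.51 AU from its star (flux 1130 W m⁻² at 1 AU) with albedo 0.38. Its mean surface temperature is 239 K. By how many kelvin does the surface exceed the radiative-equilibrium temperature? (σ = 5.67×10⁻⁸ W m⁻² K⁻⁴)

S = 1130/2.51² = 179.4 W m⁻².
T_eq = [S(1−A)/(4σ)]^(1/4) = [179.4×0.62/(4×5.67×10⁻⁸)]^(1/4) = 148.8 K.
ΔT = T_surf − T_eq = 239 − 148.8.

ΔT ≈ 90.2 K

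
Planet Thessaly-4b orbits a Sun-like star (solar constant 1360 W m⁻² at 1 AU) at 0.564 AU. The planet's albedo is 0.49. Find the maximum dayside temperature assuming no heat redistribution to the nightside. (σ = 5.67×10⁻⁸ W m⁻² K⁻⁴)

T_ss ≈ 443 K

Flux at 0.564 AU: S = 1360/0.564² = 4280 W m⁻².
With no redistribution each surface element balances locally: S(1−A) = σT⁴.
T = [4280 × 0.51 / 5.67×10⁻⁸]^(1/4) = (3.85×10¹⁰)^(1/4) = 443 K.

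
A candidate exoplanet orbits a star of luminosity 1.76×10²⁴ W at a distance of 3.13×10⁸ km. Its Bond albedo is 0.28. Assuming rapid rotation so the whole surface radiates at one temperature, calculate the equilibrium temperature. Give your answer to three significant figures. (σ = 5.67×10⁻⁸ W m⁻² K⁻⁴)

d = 3.13×10⁸ km = 3.13×10¹¹ m.
Flux: S = L/(4πd²) = 1.76×10²⁴/(4π×(3.13×10¹¹)²) = 1.43 W m⁻².
Energy balance: absorbed = emitted ⇒ πR²·S(1−A) = 4πR²·σT_eq⁴, so T_eq⁴ = S(1−A)/(4σ).
T_eq = [1.43 × 0.72 / (4 × 5.67×10⁻⁸)]^(1/4) = (4.54×10⁶)^(1/4) = 46.2 K.

T_eq ≈ 46.2 K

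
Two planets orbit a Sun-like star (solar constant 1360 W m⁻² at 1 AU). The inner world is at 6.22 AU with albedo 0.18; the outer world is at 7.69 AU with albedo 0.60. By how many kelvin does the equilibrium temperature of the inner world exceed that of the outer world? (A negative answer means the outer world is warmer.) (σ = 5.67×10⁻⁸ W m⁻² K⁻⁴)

ΔT ≈ 26.4 K

T_eq = [S₀(1−A)/(4σd²)]^(1/4), so T ∝ (1−A)^(1/4) / √d.
T₁ = [1360×0.82/(4×5.67×10⁻⁸×6.22²)]^(1/4) = 106.18 K.
T₂ = [1360×0.40/(4×5.67×10⁻⁸×7.69²)]^(1/4) = 79.80 K.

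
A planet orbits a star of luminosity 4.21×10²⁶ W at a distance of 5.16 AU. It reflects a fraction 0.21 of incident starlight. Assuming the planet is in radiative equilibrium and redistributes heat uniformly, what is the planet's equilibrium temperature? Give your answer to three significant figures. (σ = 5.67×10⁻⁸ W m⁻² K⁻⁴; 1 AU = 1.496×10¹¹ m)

d = 5.16 AU = 7.72×10¹¹ m.
Flux: S = L/(4πd²) = 4.21×10²⁶/(4π×(7.72×10¹¹)²) = 56.2 W m⁻².
Energy balance: absorbed = emitted ⇒ πR²·S(1−A) = 4πR²·σT_eq⁴, so T_eq⁴ = S(1−A)/(4σ).
T_eq = [56.2 × 0.79 / (4 × 5.67×10⁻⁸)]^(1/4) = (1.96×10⁸)^(1/4) = 118 K.

T_eq ≈ 118 K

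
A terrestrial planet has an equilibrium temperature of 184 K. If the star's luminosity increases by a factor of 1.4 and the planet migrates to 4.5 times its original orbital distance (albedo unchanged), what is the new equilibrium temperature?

T_eq ∝ L^(1/4) · d^(−1/2).
T′ = 184 × 1.4^(1/4) / 4.5^(1/2) = 94.4 K.

T_eq ≈ 94.4 K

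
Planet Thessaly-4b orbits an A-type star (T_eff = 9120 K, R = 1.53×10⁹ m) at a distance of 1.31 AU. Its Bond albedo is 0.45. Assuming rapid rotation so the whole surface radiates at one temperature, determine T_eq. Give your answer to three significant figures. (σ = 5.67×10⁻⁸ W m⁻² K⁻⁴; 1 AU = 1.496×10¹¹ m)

d = 1.31 AU = 1.96×10¹¹ m.
L = 4πR_⋆²σT_⋆⁴ = 4π(1.53×10⁹)² × 5.67×10⁻⁸ × (9120)⁴ = 1.15×10²⁸ W.
S = L/(4πd²) = 2.39×10⁴ W m⁻².
Energy balance: absorbed = emitted ⇒ πR²·S(1−A) = 4πR²·σT_eq⁴, so T_eq⁴ = S(1−A)/(4σ).
T_eq = [2.39×10⁴ × 0.55 / (4 × 5.67×10⁻⁸)]^(1/4) = (5.80×10¹⁰)^(1/4) = 491 K.

T_eq ≈ 491 K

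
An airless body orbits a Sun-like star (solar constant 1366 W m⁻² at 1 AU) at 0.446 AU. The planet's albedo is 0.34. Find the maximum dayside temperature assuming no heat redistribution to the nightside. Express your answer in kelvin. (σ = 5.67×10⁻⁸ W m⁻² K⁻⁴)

Flux at 0.446 AU: S = 1366/0.446² = 6870 W m⁻².
With no redistribution each surface element balances locally: S(1−A) = σT⁴.
T = [6870 × 0.66 / 5.67×10⁻⁸]^(1/4) = (7.99×10¹⁰)^(1/4) = 532 K.

T_ss ≈ 532 K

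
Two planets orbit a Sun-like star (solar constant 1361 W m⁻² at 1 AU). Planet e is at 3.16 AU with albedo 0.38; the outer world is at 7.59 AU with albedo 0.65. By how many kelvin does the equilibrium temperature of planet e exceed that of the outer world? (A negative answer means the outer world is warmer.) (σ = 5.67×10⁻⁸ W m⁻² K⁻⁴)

ΔT ≈ 61.2 K

T_eq = [S₀(1−A)/(4σd²)]^(1/4), so T ∝ (1−A)^(1/4) / √d.
T₁ = [1361×0.62/(4×5.67×10⁻⁸×3.16²)]^(1/4) = 138.93 K.
T₂ = [1361×0.35/(4×5.67×10⁻⁸×7.59²)]^(1/4) = 77.71 K.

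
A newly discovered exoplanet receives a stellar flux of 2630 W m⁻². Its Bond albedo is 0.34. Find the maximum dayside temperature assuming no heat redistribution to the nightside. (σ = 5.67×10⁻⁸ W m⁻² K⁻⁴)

With no redistribution each surface element balances locally: S(1−A) = σT⁴.
T = [2630 × 0.66 / 5.67×10⁻⁸]^(1/4) = (3.06×10¹⁰)^(1/4) = 418 K.

T_ss ≈ 418 K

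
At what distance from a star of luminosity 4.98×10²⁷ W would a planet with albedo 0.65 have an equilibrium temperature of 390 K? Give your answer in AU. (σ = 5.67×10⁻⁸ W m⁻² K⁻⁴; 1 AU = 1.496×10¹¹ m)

d ≈ 1.09 AU

From T_eq⁴ = L(1−A)/(16πσd²): d = √[L(1−A)/(16πσT_eq⁴)].
d = √[4.98×10²⁷ × 0.35 / (16π × 5.67×10⁻⁸ × (390)⁴)] = 1.63×10¹¹ m = 1.09 AU.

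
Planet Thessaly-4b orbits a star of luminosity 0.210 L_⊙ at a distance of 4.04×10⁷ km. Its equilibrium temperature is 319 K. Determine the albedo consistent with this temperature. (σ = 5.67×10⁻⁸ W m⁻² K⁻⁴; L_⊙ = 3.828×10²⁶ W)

d = 4.04×10⁷ km = 4.04×10¹⁰ m.
L = 0.210 × 3.828×10²⁶ = 8.04×10²⁵ W.
Flux: S = L/(4πd²) = 8.04×10²⁵/(4π×(4.04×10¹⁰)²) = 3920 W m⁻².
From T_eq⁴ = S(1−A)/(4σ): 1−A = 4σT_eq⁴/S.
1−A = 4 × 5.67×10⁻⁸ × (319)⁴ / 3920 = 0.599.

A ≈ 0.40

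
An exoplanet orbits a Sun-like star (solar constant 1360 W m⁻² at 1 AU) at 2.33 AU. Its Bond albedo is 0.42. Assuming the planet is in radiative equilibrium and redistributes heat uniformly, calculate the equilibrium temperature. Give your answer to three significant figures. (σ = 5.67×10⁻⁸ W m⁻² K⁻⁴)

Flux at 2.33 AU: S = 1360/2.33² = 251 W m⁻².
Energy balance: absorbed = emitted ⇒ πR²·S(1−A) = 4πR²·σT_eq⁴, so T_eq⁴ = S(1−A)/(4σ).
T_eq = [251 × 0.58 / (4 × 5.67×10⁻⁸)]^(1/4) = (6.41×10⁸)^(1/4) = 159 K.

T_eq ≈ 159 K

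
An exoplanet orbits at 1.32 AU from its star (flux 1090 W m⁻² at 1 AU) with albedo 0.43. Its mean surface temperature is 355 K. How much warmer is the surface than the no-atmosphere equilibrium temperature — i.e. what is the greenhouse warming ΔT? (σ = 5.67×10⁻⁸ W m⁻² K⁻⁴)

ΔT ≈ 155.9 K

S = 1090/1.32² = 625.6 W m⁻².
T_eq = [S(1−A)/(4σ)]^(1/4) = [625.6×0.57/(4×5.67×10⁻⁸)]^(1/4) = 199.1 K.
ΔT = T_surf − T_eq = 355 − 199.1.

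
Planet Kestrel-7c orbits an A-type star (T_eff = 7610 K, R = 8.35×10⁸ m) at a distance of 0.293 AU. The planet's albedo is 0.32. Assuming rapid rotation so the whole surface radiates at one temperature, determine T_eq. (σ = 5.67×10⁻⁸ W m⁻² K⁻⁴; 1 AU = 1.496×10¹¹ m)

d = 0.293 AU = 4.38×10¹⁰ m.
L = 4πR_⋆²σT_⋆⁴ = 4π(8.35×10⁸)² × 5.67×10⁻⁸ × (7610)⁴ = 1.67×10²⁷ W.
S = L/(4πd²) = 6.90×10⁴ W m⁻².
Energy balance: absorbed = emitted ⇒ πR²·S(1−A) = 4πR²·σT_eq⁴, so T_eq⁴ = S(1−A)/(4σ).
T_eq = [6.90×10⁴ × 0.68 / (4 × 5.67×10⁻⁸)]^(1/4) = (2.07×10¹¹)^(1/4) = 674 K.

T_eq ≈ 674 K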